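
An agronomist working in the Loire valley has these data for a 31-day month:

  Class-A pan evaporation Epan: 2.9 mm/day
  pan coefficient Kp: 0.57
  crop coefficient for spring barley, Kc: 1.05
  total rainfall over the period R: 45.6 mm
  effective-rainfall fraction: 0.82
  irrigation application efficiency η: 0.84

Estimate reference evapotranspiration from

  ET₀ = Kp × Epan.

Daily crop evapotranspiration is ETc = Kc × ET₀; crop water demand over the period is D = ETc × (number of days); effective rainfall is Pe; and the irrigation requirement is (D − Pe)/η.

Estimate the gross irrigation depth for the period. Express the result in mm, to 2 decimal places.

ET₀ = 0.57 × 2.9 = 1.6530 mm/d
ETc = Kc × ET₀ = 1.05 × 1.6530 = 1.7357 mm/d
Crop demand D = ETc × 31 d = 1.7357 × 31 = 53.807 mm
Pe = 0.82 × 45.6 = 37.392 mm
D − Pe = 53.807 − 37.392 = 16.415 mm
Gross irrigation = 16.415 / 0.84 = 19.542 mm

19.54 mm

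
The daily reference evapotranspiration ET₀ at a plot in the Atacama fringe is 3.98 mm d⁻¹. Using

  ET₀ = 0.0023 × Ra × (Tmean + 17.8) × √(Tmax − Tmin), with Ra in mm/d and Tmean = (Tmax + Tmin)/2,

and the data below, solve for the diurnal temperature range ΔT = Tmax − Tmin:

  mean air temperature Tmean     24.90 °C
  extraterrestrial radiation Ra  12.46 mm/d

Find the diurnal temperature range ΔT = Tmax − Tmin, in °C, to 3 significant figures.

√ΔT = ET₀ / [0.0023 × Ra × (Tmean+17.8)] = 3.98 / (0.0023 × 12.46 × 42.70) = 3.2524
ΔT = 3.2524² = 10.578 °C

10.6 °C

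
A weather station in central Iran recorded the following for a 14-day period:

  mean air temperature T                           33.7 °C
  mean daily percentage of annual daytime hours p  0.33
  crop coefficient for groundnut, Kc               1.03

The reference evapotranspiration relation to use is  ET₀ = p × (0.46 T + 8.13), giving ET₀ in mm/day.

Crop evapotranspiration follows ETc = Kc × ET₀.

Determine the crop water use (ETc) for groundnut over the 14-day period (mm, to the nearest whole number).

ET₀ = 0.33 × (0.46 × 33.7 + 8.13) = 0.33 × 23.632 = 7.7986 mm/d
ETc = Kc × ET₀ = 1.03 × 7.7986 = 8.0326 mm/d
Over 14 days: 8.0326 × 14 = 112.456 mm

112 mm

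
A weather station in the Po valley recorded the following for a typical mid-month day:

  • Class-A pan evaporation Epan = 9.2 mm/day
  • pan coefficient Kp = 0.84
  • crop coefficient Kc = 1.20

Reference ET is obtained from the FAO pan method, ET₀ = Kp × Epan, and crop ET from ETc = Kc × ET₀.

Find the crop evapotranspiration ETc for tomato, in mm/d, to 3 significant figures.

ET₀ = 0.84 × 9.2 = 7.7280 mm/d
ETc = Kc × ET₀ = 1.20 × 7.7280 = 9.2736 mm/d

9.27 mm/d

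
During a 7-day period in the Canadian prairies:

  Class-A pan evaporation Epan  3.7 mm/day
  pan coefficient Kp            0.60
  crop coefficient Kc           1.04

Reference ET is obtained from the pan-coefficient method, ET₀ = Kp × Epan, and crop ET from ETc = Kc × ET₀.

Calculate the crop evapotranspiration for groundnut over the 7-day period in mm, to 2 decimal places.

16.16 mm

ET₀ = 0.60 × 3.7 = 2.2200 mm/d
ETc = Kc × ET₀ = 1.04 × 2.2200 = 2.3088 mm/d
Over 7 days: 2.3088 × 7 = 16.162 mm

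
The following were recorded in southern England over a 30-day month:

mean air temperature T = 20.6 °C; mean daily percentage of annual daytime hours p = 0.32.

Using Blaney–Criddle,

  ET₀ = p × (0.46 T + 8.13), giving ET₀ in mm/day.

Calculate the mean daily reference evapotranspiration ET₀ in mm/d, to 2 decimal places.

ET₀ = 0.32 × (0.46 × 20.6 + 8.13) = 0.32 × 17.606 = 5.6339 mm/d

5.63 mm/d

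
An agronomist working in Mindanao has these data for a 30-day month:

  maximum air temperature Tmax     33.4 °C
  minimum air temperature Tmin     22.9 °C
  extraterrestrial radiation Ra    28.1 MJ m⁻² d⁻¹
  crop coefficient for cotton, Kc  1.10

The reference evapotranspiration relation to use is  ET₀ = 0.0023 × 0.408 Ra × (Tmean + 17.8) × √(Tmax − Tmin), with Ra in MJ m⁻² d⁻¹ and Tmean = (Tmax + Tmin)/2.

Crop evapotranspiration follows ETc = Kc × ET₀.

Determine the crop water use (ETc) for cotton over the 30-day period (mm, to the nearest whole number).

130 mm

Tmean = (33.4 + 22.9)/2 = 28.15 °C
0.408 Ra = 0.408 × 28.1 = 11.4648 mm/d equivalent
ET₀ = 0.0023 × 11.4648 × (28.15 + 17.8) × √10.5 = 0.0023 × 11.4648 × 45.95 × 3.2404 = 3.9263 mm/d
ETc = Kc × ET₀ = 1.10 × 3.9263 = 4.3189 mm/d
Over 30 days: 4.3189 × 30 = 129.567 mm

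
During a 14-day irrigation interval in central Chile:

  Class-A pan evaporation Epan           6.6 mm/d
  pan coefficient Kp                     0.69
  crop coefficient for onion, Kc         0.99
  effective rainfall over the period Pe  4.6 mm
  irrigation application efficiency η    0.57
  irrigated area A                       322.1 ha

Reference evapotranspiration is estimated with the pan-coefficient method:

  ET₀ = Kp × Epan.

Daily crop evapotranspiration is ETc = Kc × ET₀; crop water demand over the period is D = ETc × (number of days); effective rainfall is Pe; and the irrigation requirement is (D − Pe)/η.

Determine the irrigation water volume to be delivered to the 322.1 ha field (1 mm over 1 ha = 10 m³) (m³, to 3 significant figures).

ET₀ = 0.69 × 6.6 = 4.5540 mm/d
ETc = Kc × ET₀ = 0.99 × 4.5540 = 4.5085 mm/d
Crop demand D = ETc × 14 d = 4.5085 × 14 = 63.119 mm
D − Pe = 63.119 − 4.6 = 58.519 mm
Gross irrigation = 58.519 / 0.57 = 102.665 mm
Volume = 102.665 mm × 322.1 ha × 10 = 330684.0 m³

331000 m³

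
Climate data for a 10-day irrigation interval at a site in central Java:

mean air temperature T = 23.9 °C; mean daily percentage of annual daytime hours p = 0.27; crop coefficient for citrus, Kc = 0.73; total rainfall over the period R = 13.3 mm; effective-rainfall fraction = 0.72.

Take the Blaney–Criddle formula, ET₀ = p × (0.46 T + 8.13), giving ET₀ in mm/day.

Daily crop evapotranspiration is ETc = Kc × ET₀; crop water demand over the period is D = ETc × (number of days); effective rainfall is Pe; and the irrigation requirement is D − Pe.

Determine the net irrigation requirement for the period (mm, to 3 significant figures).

ET₀ = 0.27 × (0.46 × 23.9 + 8.13) = 0.27 × 19.124 = 5.1635 mm/d
ETc = Kc × ET₀ = 0.73 × 5.1635 = 3.7694 mm/d
Crop demand D = ETc × 10 d = 3.7694 × 10 = 37.694 mm
Pe = 0.72 × 13.3 = 9.576 mm
D − Pe = 37.694 − 9.576 = 28.118 mm

28.1 mm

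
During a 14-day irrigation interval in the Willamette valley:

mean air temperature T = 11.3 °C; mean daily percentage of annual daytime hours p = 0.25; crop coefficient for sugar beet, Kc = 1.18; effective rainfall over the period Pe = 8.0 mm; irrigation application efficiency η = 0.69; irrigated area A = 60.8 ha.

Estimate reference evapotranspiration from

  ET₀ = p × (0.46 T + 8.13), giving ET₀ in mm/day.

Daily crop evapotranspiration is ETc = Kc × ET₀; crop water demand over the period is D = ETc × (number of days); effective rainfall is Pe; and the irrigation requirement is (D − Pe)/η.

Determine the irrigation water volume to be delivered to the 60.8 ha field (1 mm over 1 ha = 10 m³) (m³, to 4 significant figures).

41450 m³

ET₀ = 0.25 × (0.46 × 11.3 + 8.13) = 0.25 × 13.328 = 3.3320 mm/d
ETc = Kc × ET₀ = 1.18 × 3.3320 = 3.9318 mm/d
Crop demand D = ETc × 14 d = 3.9318 × 14 = 55.045 mm
D − Pe = 55.045 − 8.0 = 47.045 mm
Gross irrigation = 47.045 / 0.69 = 68.181 mm
Volume = 68.181 mm × 60.8 ha × 10 = 41454.0 m³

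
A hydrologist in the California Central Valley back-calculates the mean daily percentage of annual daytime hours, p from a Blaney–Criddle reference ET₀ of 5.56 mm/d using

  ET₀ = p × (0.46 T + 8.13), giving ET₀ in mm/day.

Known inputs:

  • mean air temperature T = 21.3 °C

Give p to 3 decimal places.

0.310

p = ET₀ / (0.46 T + 8.13) = 5.56 / (0.46 × 21.3 + 8.13) = 5.56 / 17.928 = 0.3101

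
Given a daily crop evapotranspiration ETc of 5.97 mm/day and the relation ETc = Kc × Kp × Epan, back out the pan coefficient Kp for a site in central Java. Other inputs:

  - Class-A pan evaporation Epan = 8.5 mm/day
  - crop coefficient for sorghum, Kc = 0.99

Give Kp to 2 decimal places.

ETc = Kc × Kp × Epan  ⇒  Kp = ETc / (Kc × Epan)
Kp = 5.97 / (0.99 × 8.5) = 5.97 / 8.415 = 0.7094

0.71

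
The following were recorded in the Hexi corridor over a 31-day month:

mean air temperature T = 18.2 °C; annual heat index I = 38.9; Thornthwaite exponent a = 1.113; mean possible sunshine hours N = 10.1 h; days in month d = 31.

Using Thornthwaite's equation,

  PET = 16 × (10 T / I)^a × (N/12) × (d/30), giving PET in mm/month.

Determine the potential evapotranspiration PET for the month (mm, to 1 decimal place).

10T/I = 10 × 18.2 / 38.9 = 4.6787
(10T/I)^a = 4.6787^1.113 = 5.5699
Uncorrected PET = 16 × 5.5699 = 89.118 mm
Correction = (N/12)(d/30) = (10.1/12)(31/30) = 0.8697
PET = 89.118 × 0.8697 = 77.506 mm/month

77.5 mm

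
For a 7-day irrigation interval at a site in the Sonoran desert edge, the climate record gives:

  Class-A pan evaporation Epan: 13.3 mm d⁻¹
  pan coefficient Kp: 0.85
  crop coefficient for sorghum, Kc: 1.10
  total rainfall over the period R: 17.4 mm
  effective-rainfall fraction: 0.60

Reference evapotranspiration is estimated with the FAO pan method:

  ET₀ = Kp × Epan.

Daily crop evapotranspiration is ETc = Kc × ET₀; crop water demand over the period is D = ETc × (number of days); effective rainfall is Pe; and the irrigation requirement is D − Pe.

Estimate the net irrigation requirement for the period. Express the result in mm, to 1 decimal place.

76.6 mm

ET₀ = 0.85 × 13.3 = 11.3050 mm/d
ETc = Kc × ET₀ = 1.10 × 11.3050 = 12.4355 mm/d
Crop demand D = ETc × 7 d = 12.4355 × 7 = 87.049 mm
Pe = 0.60 × 17.4 = 10.440 mm
D − Pe = 87.049 − 10.440 = 76.609 mm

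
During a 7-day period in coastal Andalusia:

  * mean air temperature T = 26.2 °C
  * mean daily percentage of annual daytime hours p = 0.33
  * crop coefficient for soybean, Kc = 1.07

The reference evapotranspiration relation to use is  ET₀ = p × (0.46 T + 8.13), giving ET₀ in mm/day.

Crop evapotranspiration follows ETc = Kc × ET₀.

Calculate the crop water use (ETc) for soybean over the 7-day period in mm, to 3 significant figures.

ET₀ = 0.33 × (0.46 × 26.2 + 8.13) = 0.33 × 20.182 = 6.6601 mm/d
ETc = Kc × ET₀ = 1.07 × 6.6601 = 7.1263 mm/d
Over 7 days: 7.1263 × 7 = 49.884 mm

49.9 mm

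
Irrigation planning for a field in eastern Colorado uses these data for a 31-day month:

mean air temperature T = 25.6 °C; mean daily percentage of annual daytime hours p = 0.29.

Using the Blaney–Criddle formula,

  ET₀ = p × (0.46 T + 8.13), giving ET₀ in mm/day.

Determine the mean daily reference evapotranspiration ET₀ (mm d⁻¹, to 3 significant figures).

5.77 mm d⁻¹

ET₀ = 0.29 × (0.46 × 25.6 + 8.13) = 0.29 × 19.906 = 5.7727 mm/d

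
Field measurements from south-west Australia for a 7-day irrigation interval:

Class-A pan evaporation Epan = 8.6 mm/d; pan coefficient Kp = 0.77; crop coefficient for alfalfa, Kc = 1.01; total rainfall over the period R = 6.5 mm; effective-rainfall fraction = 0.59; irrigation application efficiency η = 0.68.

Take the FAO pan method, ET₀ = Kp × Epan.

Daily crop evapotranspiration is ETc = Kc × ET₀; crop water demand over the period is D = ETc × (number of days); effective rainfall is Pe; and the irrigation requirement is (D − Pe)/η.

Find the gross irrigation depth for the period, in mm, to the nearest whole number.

ET₀ = 0.77 × 8.6 = 6.6220 mm/d
ETc = Kc × ET₀ = 1.01 × 6.6220 = 6.6882 mm/d
Crop demand D = ETc × 7 d = 6.6882 × 7 = 46.817 mm
Pe = 0.59 × 6.5 = 3.835 mm
D − Pe = 46.817 − 3.835 = 42.982 mm
Gross irrigation = 42.982 / 0.68 = 63.209 mm

63 mm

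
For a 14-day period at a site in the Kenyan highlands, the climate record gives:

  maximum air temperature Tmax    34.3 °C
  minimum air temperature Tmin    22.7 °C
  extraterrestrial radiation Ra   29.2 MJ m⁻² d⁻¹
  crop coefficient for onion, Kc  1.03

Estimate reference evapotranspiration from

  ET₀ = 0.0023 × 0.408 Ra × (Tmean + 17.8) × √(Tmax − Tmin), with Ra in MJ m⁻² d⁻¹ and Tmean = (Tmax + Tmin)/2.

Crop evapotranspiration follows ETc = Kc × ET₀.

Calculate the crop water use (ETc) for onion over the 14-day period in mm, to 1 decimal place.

Tmean = (34.3 + 22.7)/2 = 28.50 °C
0.408 Ra = 0.408 × 29.2 = 11.9136 mm/d equivalent
ET₀ = 0.0023 × 11.9136 × (28.50 + 17.8) × √11.6 = 0.0023 × 11.9136 × 46.30 × 3.4059 = 4.3210 mm/d
ETc = Kc × ET₀ = 1.03 × 4.3210 = 4.4506 mm/d
Over 14 days: 4.4506 × 14 = 62.308 mm

62.3 mm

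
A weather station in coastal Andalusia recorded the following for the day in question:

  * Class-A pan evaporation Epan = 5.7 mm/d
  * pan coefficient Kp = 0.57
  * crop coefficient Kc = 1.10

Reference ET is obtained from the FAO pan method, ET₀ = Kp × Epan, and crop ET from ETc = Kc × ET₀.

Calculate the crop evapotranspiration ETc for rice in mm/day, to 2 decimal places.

3.57 mm/day

ET₀ = 0.57 × 5.7 = 3.2490 mm/d
ETc = Kc × ET₀ = 1.10 × 3.2490 = 3.5739 mm/d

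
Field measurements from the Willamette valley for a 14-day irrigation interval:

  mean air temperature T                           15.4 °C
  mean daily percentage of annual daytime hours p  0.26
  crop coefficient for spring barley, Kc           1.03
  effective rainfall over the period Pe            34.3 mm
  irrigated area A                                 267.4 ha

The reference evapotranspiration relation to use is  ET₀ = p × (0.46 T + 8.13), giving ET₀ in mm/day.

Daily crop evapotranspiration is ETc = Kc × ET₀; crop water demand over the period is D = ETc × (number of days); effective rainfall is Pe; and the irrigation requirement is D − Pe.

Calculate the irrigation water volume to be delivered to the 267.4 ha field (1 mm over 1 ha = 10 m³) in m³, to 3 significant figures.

60800 m³

ET₀ = 0.26 × (0.46 × 15.4 + 8.13) = 0.26 × 15.214 = 3.9556 mm/d
ETc = Kc × ET₀ = 1.03 × 3.9556 = 4.0743 mm/d
Crop demand D = ETc × 14 d = 4.0743 × 14 = 57.040 mm
D − Pe = 57.040 − 34.3 = 22.740 mm
Volume = 22.740 mm × 267.4 ha × 10 = 60806.8 m³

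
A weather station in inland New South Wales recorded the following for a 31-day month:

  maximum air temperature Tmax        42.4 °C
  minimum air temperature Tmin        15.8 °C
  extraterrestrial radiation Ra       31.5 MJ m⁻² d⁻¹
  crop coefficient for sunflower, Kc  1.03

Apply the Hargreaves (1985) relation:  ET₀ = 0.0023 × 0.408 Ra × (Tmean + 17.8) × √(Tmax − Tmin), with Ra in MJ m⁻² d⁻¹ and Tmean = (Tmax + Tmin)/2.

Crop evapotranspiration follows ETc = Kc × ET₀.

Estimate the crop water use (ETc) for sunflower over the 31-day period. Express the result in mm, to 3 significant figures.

Tmean = (42.4 + 15.8)/2 = 29.10 °C
0.408 Ra = 0.408 × 31.5 = 12.8520 mm/d equivalent
ET₀ = 0.0023 × 12.8520 × (29.10 + 17.8) × √26.6 = 0.0023 × 12.8520 × 46.90 × 5.1575 = 7.1501 mm/d
ETc = Kc × ET₀ = 1.03 × 7.1501 = 7.3646 mm/d
Over 31 days: 7.3646 × 31 = 228.303 mm

228 mm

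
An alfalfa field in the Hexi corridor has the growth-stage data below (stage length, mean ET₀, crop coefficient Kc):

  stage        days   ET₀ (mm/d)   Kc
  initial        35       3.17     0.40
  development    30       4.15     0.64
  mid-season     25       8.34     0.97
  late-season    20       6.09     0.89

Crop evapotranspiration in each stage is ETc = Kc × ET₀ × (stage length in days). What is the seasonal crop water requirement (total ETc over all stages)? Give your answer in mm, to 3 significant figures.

initial: 0.40 × 3.17 × 35 = 44.38 mm
development: 0.64 × 4.15 × 30 = 79.68 mm
mid-season: 0.97 × 8.34 × 25 = 202.25 mm
late-season: 0.89 × 6.09 × 20 = 108.40 mm
Seasonal total = 434.71 mm

435 mm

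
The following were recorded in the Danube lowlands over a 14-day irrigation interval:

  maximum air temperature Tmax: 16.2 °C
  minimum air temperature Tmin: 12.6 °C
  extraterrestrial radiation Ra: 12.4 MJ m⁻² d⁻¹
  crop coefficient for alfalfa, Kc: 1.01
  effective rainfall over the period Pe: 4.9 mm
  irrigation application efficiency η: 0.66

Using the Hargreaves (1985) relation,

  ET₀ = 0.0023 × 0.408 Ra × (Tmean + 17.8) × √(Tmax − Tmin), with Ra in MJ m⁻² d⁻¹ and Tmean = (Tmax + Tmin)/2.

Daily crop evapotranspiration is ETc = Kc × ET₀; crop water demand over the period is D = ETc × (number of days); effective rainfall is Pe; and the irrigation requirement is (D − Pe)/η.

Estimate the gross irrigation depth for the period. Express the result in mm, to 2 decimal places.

Tmean = (16.2 + 12.6)/2 = 14.40 °C
0.408 Ra = 0.408 × 12.4 = 5.0592 mm/d equivalent
ET₀ = 0.0023 × 5.0592 × (14.40 + 17.8) × √3.6 = 0.0023 × 5.0592 × 32.20 × 1.8974 = 0.7109 mm/d
ETc = Kc × ET₀ = 1.01 × 0.7109 = 0.7180 mm/d
Crop demand D = ETc × 14 d = 0.7180 × 14 = 10.052 mm
D − Pe = 10.052 − 4.9 = 5.152 mm
Gross irrigation = 5.152 / 0.66 = 7.806 mm

7.81 mm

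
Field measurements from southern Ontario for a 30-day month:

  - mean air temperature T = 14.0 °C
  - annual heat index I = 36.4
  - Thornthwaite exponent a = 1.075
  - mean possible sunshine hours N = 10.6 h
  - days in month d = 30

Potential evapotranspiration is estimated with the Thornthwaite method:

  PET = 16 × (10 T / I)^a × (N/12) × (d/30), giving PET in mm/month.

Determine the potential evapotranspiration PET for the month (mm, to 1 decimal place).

60.1 mm

10T/I = 10 × 14.0 / 36.4 = 3.8462
(10T/I)^a = 3.8462^1.075 = 4.2551
Uncorrected PET = 16 × 4.2551 = 68.082 mm
Correction = (N/12)(d/30) = (10.6/12)(30/30) = 0.8833
PET = 68.082 × 0.8833 = 60.137 mm/month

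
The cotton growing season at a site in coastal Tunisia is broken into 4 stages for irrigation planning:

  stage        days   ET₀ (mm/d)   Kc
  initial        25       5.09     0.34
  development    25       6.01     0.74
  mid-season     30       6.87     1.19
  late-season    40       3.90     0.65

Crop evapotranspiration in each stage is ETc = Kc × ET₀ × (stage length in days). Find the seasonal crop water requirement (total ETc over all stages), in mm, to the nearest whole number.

501 mm

initial: 0.34 × 5.09 × 25 = 43.27 mm
development: 0.74 × 6.01 × 25 = 111.19 mm
mid-season: 1.19 × 6.87 × 30 = 245.26 mm
late-season: 0.65 × 3.90 × 40 = 101.40 mm
Seasonal total = 501.12 mm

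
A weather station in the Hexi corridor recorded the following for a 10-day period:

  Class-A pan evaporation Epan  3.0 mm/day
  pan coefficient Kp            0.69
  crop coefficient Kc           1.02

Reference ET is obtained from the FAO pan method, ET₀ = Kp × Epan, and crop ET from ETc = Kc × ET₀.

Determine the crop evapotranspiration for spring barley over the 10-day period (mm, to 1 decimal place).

21.1 mm

ET₀ = 0.69 × 3.0 = 2.0700 mm/d
ETc = Kc × ET₀ = 1.02 × 2.0700 = 2.1114 mm/d
Over 10 days: 2.1114 × 10 = 21.114 mm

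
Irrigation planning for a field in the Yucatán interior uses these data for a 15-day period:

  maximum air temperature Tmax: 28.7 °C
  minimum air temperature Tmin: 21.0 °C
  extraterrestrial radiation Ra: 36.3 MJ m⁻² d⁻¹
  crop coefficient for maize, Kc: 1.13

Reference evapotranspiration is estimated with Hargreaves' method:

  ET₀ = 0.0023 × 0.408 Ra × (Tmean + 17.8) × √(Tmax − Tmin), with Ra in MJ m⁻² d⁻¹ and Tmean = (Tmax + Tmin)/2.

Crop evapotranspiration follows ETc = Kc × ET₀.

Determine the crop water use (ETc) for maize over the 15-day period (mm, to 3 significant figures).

68.3 mm

Tmean = (28.7 + 21.0)/2 = 24.85 °C
0.408 Ra = 0.408 × 36.3 = 14.8104 mm/d equivalent
ET₀ = 0.0023 × 14.8104 × (24.85 + 17.8) × √7.7 = 0.0023 × 14.8104 × 42.65 × 2.7749 = 4.0314 mm/d
ETc = Kc × ET₀ = 1.13 × 4.0314 = 4.5555 mm/d
Over 15 days: 4.5555 × 15 = 68.333 mm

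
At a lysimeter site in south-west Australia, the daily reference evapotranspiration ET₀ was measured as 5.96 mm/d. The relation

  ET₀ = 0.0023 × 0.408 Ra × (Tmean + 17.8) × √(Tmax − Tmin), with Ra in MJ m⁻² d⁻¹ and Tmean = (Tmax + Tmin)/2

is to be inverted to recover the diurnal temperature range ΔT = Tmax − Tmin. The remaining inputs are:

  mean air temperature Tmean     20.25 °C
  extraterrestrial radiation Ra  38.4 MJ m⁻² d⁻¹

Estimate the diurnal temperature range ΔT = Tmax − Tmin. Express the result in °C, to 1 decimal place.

18.9 °C

√ΔT = ET₀ / [0.0023 × 0.408 × Ra × (Tmean+17.8)] = 5.96 / (0.0023 × 15.6672 × 38.05) = 4.3468
ΔT = 4.3468² = 18.895 °C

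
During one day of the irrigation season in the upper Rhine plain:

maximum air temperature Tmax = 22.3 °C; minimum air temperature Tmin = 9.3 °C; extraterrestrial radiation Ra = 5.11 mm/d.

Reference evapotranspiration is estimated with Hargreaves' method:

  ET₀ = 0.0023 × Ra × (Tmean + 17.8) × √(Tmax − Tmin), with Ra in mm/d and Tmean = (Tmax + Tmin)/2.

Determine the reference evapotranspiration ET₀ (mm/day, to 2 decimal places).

Tmean = (22.3 + 9.3)/2 = 15.80 °C
ET₀ = 0.0023 × 5.11 × (15.80 + 17.8) × √13.0 = 0.0023 × 5.11 × 33.60 × 3.6056 = 1.4239 mm/d

1.42 mm/day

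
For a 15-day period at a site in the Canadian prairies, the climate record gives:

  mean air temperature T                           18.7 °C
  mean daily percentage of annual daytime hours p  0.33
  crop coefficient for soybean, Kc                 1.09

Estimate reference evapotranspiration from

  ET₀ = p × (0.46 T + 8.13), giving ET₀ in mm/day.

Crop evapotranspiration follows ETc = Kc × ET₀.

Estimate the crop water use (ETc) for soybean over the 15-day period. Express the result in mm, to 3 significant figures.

ET₀ = 0.33 × (0.46 × 18.7 + 8.13) = 0.33 × 16.732 = 5.5216 mm/d
ETc = Kc × ET₀ = 1.09 × 5.5216 = 6.0185 mm/d
Over 15 days: 6.0185 × 15 = 90.278 mm

90.3 mm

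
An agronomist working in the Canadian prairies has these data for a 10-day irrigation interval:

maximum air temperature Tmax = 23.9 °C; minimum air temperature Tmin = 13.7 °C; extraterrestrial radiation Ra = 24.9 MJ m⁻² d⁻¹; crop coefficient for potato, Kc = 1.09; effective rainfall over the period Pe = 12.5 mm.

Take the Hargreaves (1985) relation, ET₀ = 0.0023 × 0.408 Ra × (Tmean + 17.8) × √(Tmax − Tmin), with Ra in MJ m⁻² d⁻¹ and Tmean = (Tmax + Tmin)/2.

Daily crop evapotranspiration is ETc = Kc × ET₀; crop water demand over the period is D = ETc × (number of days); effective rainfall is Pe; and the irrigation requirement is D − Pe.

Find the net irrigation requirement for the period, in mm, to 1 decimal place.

Tmean = (23.9 + 13.7)/2 = 18.80 °C
0.408 Ra = 0.408 × 24.9 = 10.1592 mm/d equivalent
ET₀ = 0.0023 × 10.1592 × (18.80 + 17.8) × √10.2 = 0.0023 × 10.1592 × 36.60 × 3.1937 = 2.7313 mm/d
ETc = Kc × ET₀ = 1.09 × 2.7313 = 2.9771 mm/d
Crop demand D = ETc × 10 d = 2.9771 × 10 = 29.771 mm
D − Pe = 29.771 − 12.5 = 17.271 mm

17.3 mm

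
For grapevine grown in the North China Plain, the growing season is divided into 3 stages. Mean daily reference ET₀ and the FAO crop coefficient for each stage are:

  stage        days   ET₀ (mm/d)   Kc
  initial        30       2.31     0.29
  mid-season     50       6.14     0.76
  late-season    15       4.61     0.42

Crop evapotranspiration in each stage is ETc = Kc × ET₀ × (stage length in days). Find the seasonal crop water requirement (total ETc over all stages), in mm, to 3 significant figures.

282 mm

initial: 0.29 × 2.31 × 30 = 20.10 mm
mid-season: 0.76 × 6.14 × 50 = 233.32 mm
late-season: 0.42 × 4.61 × 15 = 29.04 mm
Seasonal total = 282.46 mm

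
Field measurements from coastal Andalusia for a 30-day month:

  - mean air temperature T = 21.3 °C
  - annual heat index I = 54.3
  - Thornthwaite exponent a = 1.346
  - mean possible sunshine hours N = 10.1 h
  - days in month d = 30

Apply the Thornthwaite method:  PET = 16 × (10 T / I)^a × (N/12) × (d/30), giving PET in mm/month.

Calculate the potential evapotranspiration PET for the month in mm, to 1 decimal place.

84.8 mm

10T/I = 10 × 21.3 / 54.3 = 3.9227
(10T/I)^a = 3.9227^1.346 = 6.2946
Uncorrected PET = 16 × 6.2946 = 100.714 mm
Correction = (N/12)(d/30) = (10.1/12)(30/30) = 0.8417
PET = 100.714 × 0.8417 = 84.771 mm/month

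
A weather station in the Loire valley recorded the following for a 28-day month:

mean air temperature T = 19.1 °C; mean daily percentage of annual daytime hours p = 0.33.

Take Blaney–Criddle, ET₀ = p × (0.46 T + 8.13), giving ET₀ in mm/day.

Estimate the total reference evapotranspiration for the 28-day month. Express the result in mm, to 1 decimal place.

ET₀ = 0.33 × (0.46 × 19.1 + 8.13) = 0.33 × 16.916 = 5.5823 mm/d
Monthly total = 5.5823 × 28 = 156.304 mm

156.3 mm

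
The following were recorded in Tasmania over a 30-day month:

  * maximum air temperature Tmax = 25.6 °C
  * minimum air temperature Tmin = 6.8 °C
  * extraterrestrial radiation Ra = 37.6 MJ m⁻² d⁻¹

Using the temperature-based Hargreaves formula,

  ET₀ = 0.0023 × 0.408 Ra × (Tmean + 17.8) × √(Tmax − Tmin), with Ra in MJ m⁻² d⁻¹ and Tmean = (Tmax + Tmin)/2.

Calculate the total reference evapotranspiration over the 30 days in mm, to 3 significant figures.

Tmean = (25.6 + 6.8)/2 = 16.20 °C
0.408 Ra = 0.408 × 37.6 = 15.3408 mm/d equivalent
ET₀ = 0.0023 × 15.3408 × (16.20 + 17.8) × √18.8 = 0.0023 × 15.3408 × 34.00 × 4.3359 = 5.2016 mm/d
Over 30 days: 5.2016 × 30 = 156.048 mm

156 mm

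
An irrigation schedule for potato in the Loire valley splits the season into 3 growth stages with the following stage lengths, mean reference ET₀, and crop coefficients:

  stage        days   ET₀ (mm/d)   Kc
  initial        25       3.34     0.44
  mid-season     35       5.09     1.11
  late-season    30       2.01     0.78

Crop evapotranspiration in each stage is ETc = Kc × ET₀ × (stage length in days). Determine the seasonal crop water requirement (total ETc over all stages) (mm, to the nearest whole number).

282 mm

initial: 0.44 × 3.34 × 25 = 36.74 mm
mid-season: 1.11 × 5.09 × 35 = 197.75 mm
late-season: 0.78 × 2.01 × 30 = 47.03 mm
Seasonal total = 281.52 mm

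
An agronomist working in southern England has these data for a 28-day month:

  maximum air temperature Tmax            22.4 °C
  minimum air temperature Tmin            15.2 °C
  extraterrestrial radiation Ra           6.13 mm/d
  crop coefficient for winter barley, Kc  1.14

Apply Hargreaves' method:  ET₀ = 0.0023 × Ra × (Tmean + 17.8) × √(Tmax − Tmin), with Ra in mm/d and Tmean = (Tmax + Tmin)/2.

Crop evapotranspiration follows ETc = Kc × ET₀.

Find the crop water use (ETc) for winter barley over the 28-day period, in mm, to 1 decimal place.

44.2 mm

Tmean = (22.4 + 15.2)/2 = 18.80 °C
ET₀ = 0.0023 × 6.13 × (18.80 + 17.8) × √7.2 = 0.0023 × 6.13 × 36.60 × 2.6833 = 1.3846 mm/d
ETc = Kc × ET₀ = 1.14 × 1.3846 = 1.5784 mm/d
Over 28 days: 1.5784 × 28 = 44.195 mm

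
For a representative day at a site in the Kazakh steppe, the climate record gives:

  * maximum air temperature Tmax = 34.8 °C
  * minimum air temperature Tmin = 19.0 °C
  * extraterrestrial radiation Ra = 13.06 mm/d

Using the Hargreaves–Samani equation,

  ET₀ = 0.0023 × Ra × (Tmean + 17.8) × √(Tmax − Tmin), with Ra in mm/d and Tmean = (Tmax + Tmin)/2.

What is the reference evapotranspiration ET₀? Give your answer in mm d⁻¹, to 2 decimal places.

Tmean = (34.8 + 19.0)/2 = 26.90 °C
ET₀ = 0.0023 × 13.06 × (26.90 + 17.8) × √15.8 = 0.0023 × 13.06 × 44.70 × 3.9749 = 5.3371 mm/d

5.34 mm d⁻¹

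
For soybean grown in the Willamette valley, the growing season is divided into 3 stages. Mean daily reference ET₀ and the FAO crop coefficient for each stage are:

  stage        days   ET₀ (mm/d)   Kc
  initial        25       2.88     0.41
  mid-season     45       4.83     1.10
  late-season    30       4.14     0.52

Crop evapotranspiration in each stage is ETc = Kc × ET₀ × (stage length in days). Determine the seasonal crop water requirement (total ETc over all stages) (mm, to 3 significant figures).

333 mm

initial: 0.41 × 2.88 × 25 = 29.52 mm
mid-season: 1.10 × 4.83 × 45 = 239.09 mm
late-season: 0.52 × 4.14 × 30 = 64.58 mm
Seasonal total = 333.19 mm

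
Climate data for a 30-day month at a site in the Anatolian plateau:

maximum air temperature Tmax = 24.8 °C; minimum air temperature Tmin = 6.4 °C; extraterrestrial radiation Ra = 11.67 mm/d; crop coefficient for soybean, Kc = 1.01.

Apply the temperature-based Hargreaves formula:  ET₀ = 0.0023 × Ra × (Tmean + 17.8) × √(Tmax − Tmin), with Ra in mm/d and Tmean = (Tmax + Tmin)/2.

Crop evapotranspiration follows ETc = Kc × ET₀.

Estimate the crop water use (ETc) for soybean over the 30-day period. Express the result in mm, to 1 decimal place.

116.5 mm

Tmean = (24.8 + 6.4)/2 = 15.60 °C
ET₀ = 0.0023 × 11.67 × (15.60 + 17.8) × √18.4 = 0.0023 × 11.67 × 33.40 × 4.2895 = 3.8455 mm/d
ETc = Kc × ET₀ = 1.01 × 3.8455 = 3.8840 mm/d
Over 30 days: 3.8840 × 30 = 116.520 mm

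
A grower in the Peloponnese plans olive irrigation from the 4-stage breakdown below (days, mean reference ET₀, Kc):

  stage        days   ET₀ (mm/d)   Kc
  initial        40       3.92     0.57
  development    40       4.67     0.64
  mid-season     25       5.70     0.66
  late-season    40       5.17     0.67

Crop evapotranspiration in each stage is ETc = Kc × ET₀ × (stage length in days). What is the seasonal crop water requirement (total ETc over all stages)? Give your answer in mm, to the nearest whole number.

initial: 0.57 × 3.92 × 40 = 89.38 mm
development: 0.64 × 4.67 × 40 = 119.55 mm
mid-season: 0.66 × 5.70 × 25 = 94.05 mm
late-season: 0.67 × 5.17 × 40 = 138.56 mm
Seasonal total = 441.54 mm

442 mm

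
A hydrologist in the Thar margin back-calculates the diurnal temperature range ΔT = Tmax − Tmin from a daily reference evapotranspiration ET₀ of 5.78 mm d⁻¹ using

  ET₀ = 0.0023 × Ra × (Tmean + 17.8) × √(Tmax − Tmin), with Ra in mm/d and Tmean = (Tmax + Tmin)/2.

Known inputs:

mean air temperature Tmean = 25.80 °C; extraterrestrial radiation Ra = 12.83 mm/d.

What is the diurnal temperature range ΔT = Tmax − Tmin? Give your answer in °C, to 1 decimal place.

√ΔT = ET₀ / [0.0023 × Ra × (Tmean+17.8)] = 5.78 / (0.0023 × 12.83 × 43.60) = 4.4925
ΔT = 4.4925² = 20.183 °C

20.2 °C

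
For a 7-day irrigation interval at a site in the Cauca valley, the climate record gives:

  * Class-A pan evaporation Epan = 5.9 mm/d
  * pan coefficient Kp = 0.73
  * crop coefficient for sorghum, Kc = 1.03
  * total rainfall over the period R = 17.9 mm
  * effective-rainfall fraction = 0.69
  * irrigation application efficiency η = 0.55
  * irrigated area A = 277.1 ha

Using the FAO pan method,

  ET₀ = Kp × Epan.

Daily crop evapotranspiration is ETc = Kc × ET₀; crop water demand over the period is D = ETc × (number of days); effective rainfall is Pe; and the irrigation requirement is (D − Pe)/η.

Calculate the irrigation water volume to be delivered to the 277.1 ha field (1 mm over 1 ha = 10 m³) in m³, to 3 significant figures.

94200 m³

ET₀ = 0.73 × 5.9 = 4.3070 mm/d
ETc = Kc × ET₀ = 1.03 × 4.3070 = 4.4362 mm/d
Crop demand D = ETc × 7 d = 4.4362 × 7 = 31.053 mm
Pe = 0.69 × 17.9 = 12.351 mm
D − Pe = 31.053 − 12.351 = 18.702 mm
Gross irrigation = 18.702 / 0.55 = 34.004 mm
Volume = 34.004 mm × 277.1 ha × 10 = 94225.1 m³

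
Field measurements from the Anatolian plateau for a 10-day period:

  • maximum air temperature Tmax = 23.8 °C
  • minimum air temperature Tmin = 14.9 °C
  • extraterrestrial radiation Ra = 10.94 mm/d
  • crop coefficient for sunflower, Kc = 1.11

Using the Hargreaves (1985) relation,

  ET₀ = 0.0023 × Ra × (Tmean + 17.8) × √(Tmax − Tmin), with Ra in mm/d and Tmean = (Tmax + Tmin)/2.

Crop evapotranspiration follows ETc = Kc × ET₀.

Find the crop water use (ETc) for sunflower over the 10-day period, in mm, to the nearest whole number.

Tmean = (23.8 + 14.9)/2 = 19.35 °C
ET₀ = 0.0023 × 10.94 × (19.35 + 17.8) × √8.9 = 0.0023 × 10.94 × 37.15 × 2.9833 = 2.7887 mm/d
ETc = Kc × ET₀ = 1.11 × 2.7887 = 3.0955 mm/d
Over 10 days: 3.0955 × 10 = 30.955 mm

31 mm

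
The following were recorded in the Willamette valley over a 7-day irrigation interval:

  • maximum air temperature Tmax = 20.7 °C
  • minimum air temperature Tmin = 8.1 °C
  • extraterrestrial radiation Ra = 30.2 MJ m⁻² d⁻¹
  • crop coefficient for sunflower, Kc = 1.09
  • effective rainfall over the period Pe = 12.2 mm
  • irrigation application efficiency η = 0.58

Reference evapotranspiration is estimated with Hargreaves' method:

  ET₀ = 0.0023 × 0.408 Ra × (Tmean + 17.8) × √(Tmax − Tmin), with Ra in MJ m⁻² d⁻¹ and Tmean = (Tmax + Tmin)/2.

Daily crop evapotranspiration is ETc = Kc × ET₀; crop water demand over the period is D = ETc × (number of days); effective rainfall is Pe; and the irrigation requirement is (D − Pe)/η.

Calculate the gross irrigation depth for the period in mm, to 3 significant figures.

21.6 mm

Tmean = (20.7 + 8.1)/2 = 14.40 °C
0.408 Ra = 0.408 × 30.2 = 12.3216 mm/d equivalent
ET₀ = 0.0023 × 12.3216 × (14.40 + 17.8) × √12.6 = 0.0023 × 12.3216 × 32.20 × 3.5496 = 3.2391 mm/d
ETc = Kc × ET₀ = 1.09 × 3.2391 = 3.5306 mm/d
Crop demand D = ETc × 7 d = 3.5306 × 7 = 24.714 mm
D − Pe = 24.714 − 12.2 = 12.514 mm
Gross irrigation = 12.514 / 0.58 = 21.576 mm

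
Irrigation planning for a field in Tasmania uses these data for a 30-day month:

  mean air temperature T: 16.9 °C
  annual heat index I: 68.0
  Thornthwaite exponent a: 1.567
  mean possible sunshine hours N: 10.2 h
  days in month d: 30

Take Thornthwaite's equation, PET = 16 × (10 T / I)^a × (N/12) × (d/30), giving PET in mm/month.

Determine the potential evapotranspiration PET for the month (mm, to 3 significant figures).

56.6 mm

10T/I = 10 × 16.9 / 68.0 = 2.4853
(10T/I)^a = 2.4853^1.567 = 4.1645
Uncorrected PET = 16 × 4.1645 = 66.632 mm
Correction = (N/12)(d/30) = (10.2/12)(30/30) = 0.8500
PET = 66.632 × 0.8500 = 56.637 mm/month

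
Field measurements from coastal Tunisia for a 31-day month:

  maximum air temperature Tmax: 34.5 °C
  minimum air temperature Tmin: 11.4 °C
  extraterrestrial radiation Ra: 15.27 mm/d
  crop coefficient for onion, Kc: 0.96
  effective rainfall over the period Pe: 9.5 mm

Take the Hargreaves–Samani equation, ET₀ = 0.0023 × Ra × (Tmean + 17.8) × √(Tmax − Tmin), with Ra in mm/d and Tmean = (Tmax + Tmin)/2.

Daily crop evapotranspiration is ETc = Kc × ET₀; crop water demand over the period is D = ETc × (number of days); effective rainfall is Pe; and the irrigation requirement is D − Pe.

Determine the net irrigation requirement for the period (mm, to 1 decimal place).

195.2 mm

Tmean = (34.5 + 11.4)/2 = 22.95 °C
ET₀ = 0.0023 × 15.27 × (22.95 + 17.8) × √23.1 = 0.0023 × 15.27 × 40.75 × 4.8062 = 6.8785 mm/d
ETc = Kc × ET₀ = 0.96 × 6.8785 = 6.6034 mm/d
Crop demand D = ETc × 31 d = 6.6034 × 31 = 204.705 mm
D − Pe = 204.705 − 9.5 = 195.205 mm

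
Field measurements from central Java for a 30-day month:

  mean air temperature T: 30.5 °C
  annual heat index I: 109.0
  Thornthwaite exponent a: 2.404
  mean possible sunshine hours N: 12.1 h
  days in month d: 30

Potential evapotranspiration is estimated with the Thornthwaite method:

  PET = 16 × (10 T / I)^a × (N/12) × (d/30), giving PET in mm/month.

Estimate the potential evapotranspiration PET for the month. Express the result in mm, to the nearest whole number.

10T/I = 10 × 30.5 / 109.0 = 2.7982
(10T/I)^a = 2.7982^2.404 = 11.8658
Uncorrected PET = 16 × 11.8658 = 189.853 mm
Correction = (N/12)(d/30) = (12.1/12)(30/30) = 1.0083
PET = 189.853 × 1.0083 = 191.429 mm/month

191 mm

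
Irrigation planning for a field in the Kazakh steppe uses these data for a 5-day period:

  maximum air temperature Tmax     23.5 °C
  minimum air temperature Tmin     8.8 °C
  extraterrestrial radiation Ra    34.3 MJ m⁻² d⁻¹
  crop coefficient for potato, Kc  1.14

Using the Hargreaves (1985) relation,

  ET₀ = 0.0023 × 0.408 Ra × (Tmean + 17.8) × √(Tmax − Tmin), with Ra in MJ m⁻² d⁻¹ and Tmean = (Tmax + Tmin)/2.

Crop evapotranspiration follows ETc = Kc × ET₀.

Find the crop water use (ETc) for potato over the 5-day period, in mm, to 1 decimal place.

Tmean = (23.5 + 8.8)/2 = 16.15 °C
0.408 Ra = 0.408 × 34.3 = 13.9944 mm/d equivalent
ET₀ = 0.0023 × 13.9944 × (16.15 + 17.8) × √14.7 = 0.0023 × 13.9944 × 33.95 × 3.8341 = 4.1897 mm/d
ETc = Kc × ET₀ = 1.14 × 4.1897 = 4.7763 mm/d
Over 5 days: 4.7763 × 5 = 23.882 mm

23.9 mm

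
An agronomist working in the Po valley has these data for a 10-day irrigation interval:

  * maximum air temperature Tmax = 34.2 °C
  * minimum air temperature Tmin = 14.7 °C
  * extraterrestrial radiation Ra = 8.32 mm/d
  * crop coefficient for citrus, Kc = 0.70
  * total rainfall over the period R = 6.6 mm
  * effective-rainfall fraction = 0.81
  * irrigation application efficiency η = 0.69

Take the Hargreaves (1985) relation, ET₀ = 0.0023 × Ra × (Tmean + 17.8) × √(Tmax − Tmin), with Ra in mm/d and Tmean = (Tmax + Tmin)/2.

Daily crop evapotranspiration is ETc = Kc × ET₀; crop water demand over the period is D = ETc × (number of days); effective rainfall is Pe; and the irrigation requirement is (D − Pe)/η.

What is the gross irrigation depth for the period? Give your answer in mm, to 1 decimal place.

28.5 mm

Tmean = (34.2 + 14.7)/2 = 24.45 °C
ET₀ = 0.0023 × 8.32 × (24.45 + 17.8) × √19.5 = 0.0023 × 8.32 × 42.25 × 4.4159 = 3.5702 mm/d
ETc = Kc × ET₀ = 0.70 × 3.5702 = 2.4991 mm/d
Crop demand D = ETc × 10 d = 2.4991 × 10 = 24.991 mm
Pe = 0.81 × 6.6 = 5.346 mm
D − Pe = 24.991 − 5.346 = 19.645 mm
Gross irrigation = 19.645 / 0.69 = 28.471 mm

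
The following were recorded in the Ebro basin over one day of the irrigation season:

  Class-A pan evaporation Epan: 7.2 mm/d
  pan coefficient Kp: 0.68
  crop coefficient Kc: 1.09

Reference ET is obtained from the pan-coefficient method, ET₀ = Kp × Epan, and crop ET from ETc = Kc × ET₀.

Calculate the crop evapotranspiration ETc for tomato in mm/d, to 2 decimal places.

ET₀ = 0.68 × 7.2 = 4.8960 mm/d
ETc = Kc × ET₀ = 1.09 × 4.8960 = 5.3366 mm/d

5.34 mm/d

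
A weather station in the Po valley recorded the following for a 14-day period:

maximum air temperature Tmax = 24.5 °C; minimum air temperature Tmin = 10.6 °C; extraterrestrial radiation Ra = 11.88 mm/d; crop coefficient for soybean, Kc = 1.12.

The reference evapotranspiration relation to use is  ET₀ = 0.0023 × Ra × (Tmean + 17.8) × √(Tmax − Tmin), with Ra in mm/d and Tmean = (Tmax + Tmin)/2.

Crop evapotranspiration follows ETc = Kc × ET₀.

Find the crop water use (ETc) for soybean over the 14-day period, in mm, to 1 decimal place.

Tmean = (24.5 + 10.6)/2 = 17.55 °C
ET₀ = 0.0023 × 11.88 × (17.55 + 17.8) × √13.9 = 0.0023 × 11.88 × 35.35 × 3.7283 = 3.6012 mm/d
ETc = Kc × ET₀ = 1.12 × 3.6012 = 4.0333 mm/d
Over 14 days: 4.0333 × 14 = 56.466 mm

56.5 mm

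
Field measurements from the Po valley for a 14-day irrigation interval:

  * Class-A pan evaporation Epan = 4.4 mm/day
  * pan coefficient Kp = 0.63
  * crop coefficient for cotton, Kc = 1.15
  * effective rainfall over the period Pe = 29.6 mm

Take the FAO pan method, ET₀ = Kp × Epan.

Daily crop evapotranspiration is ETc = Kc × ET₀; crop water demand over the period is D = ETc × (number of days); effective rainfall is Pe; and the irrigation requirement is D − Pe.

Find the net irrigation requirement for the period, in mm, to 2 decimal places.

15.03 mm

ET₀ = 0.63 × 4.4 = 2.7720 mm/d
ETc = Kc × ET₀ = 1.15 × 2.7720 = 3.1878 mm/d
Crop demand D = ETc × 14 d = 3.1878 × 14 = 44.629 mm
D − Pe = 44.629 − 29.6 = 15.029 mm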